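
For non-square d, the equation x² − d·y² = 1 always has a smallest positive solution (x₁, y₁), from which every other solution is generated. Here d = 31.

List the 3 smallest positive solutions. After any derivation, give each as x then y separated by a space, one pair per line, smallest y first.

√31 → a₀=5, period (1,1,3,5,3,1,1,10); ℓ=8 even so k=7
step 0: (5, 1)  from 5·(1,0) + (0,1)
step 1: (6, 1)  from 1·(5,1) + (1,0)
step 2: (11, 2)  from 1·(6,1) + (5,1)
step 3: (39, 7)  from 3·(11,2) + (6,1)
step 4: (206, 37)  from 5·(39,7) + (11,2)
step 5: (657, 118)  from 3·(206,37) + (39,7)
step 6: (863, 155)  from 1·(657,118) + (206,37)
step 7: (1520, 273)  from 1·(863,155) + (657,118)
(x₁, y₁) = (1520, 273);  1520² − 31·273² = 1 ✓
n=2: (1520,273)∘(1520,273) = (1520·1520+31·273·273, 1520·273+273·1520) = (4620799,829920)
n=3: (4620799,829920)∘(1520,273) = (1520·4620799+31·273·829920, 1520·829920+273·4620799) = (14047227440,2522956527)

1520 273
4620799 829920
14047227440 2522956527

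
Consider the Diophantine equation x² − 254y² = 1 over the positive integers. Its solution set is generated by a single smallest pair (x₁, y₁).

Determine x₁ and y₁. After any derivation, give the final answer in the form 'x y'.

255 16

√254 = [15; 1,14,1,30, …], period ℓ=4 (even) → k=3
k=0  a_k=15  p_k/q_k = 15/1
k=1  a_k=1  p_k/q_k = 16/1
k=2  a_k=14  p_k/q_k = 239/15
k=3  a_k=1  p_k/q_k = 255/16
fundamental: x₁=255, y₁=16  (since 65025 − 254·256 = 1)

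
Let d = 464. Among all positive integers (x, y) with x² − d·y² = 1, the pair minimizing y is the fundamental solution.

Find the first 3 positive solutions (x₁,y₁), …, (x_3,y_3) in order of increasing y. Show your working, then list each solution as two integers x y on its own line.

9801 455
192119201 8918910
3765920568201 174828473365

[21; 1,1,5,1,1,1,5,1,1,42] for √464; ℓ=10 ⇒ convergent index 9
k=0  a_k=21  p_k/q_k = 21/1
…
k=2  a_k=1  p_k/q_k = 43/2
…
k=4  a_k=1  p_k/q_k = 280/13
k=5  a_k=1  p_k/q_k = 517/24
…
k=7  a_k=5  p_k/q_k = 4502/209
k=8  a_k=1  p_k/q_k = 5299/246
k=9  a_k=1  p_k/q_k = 9801/455
(x₁, y₁) = (9801, 455);  9801² − 464·455² = 1 ✓
k=2:  x_2 = 9801·9801+464·455·455 = 192119201,  y_2 = 9801·455+455·9801 = 8918910
k=3:  x_3 = 9801·192119201+464·455·8918910 = 3765920568201,  y_3 = 9801·8918910+455·192119201 = 174828473365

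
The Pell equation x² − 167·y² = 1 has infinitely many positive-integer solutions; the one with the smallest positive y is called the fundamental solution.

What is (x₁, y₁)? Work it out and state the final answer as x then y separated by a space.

√167 = [12; 1,11,1,24, …], period ℓ=4 (even) → k=3
step 0: (12, 1)  from 12·(1,0) + (0,1)
…
step 2: (155, 12)  from 11·(13,1) + (12,1)
step 3: (168, 13)  from 1·(155,12) + (13,1)
fundamental: x₁=168, y₁=13  (since 28224 − 167·169 = 1)

168 13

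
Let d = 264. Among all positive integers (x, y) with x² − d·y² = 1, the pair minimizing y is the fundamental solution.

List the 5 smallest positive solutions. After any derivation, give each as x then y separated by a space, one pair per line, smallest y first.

65 4
8449 520
1098305 67596
142771201 8786960
18559157825 1142237204

√264 = [16; 4,32, …], period ℓ=2 (even) → k=1
k=0  a_k=16  p_k/q_k = 16/1
k=1  a_k=4  p_k/q_k = 65/4
→ (65, 4).  Check: 65²=4225, 264·4²=4224, difference 1.
n=2: (65,4)∘(65,4) = (65·65+264·4·4, 65·4+4·65) = (8449,520)
n=3: (8449,520)∘(65,4) = (65·8449+264·4·520, 65·520+4·8449) = (1098305,67596)
n=4: (1098305,67596)∘(65,4) = (65·1098305+264·4·67596, 65·67596+4·1098305) = (142771201,8786960)
n=5: (142771201,8786960)∘(65,4) = (65·142771201+264·4·8786960, 65·8786960+4·142771201) = (18559157825,1142237204)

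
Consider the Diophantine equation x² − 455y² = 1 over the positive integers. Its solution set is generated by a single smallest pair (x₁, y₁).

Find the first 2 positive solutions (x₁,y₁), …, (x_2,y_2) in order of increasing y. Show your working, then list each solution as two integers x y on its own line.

√455 → a₀=21, period (3,42); ℓ=2 even so k=1
i=0: a=21 ⇒ p=21, q=1
i=1: a=3 ⇒ p=64, q=3
→ (64, 3).  Check: 64²=4096, 455·3²=4095, difference 1.
(64+3√455)^2 = 8191 + 384√455

64 3
8191 384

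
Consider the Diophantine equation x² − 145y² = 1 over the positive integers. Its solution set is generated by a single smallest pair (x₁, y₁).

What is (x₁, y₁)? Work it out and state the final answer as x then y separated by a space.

d=145: √d = [12; 24] (ℓ=1, odd), read p_1/q_1
a_0=12:  p_0=12·1+0=12,  q_0=12·0+1=1
a_1=24:  p_1=24·12+1=289,  q_1=24·1+0=24
fundamental: x₁=289, y₁=24  (since 83521 − 145·576 = 1)

289 24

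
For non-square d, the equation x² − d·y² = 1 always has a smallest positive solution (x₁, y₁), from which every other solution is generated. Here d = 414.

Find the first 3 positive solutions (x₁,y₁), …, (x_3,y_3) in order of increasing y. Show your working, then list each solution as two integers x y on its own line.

24335 1196
1184384449 58209320
57643991108495 2833047603204

[20; 2,1,7,2,7,1,2,40] for √414; ℓ=8 ⇒ convergent index 7
i=0: a=20 ⇒ p=20, q=1
…
i=4: a=2 ⇒ p=997, q=49
i=5: a=7 ⇒ p=7447, q=366
i=6: a=1 ⇒ p=8444, q=415
i=7: a=2 ⇒ p=24335, q=1196
fundamental: x₁=24335, y₁=1196  (since 592192225 − 414·1430416 = 1)
(x_2, y_2) = (24335·24335 + 414·1196·1196, 24335·1196 + 1196·24335) = (1184384449, 58209320)
(x_3, y_3) = (24335·1184384449 + 414·1196·58209320, 24335·58209320 + 1196·1184384449) = (57643991108495, 2833047603204)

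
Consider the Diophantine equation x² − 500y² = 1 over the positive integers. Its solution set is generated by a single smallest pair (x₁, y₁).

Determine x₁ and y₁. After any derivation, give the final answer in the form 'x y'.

930249 41602

√500 → a₀=22, period (2,1,3,2,1,…,1,2,44); ℓ=14 even so k=13
step 0: (22, 1)  from 22·(1,0) + (0,1)
…
step 2: (67, 3)  from 1·(45,2) + (22,1)
…
step 5: (805, 36)  from 1·(559,25) + (246,11)
…
step 7: (14445, 646)  from 10·(1364,61) + (805,36)
…
step 9: (30254, 1353)  from 1·(15809,707) + (14445,646)
step 10: (76317, 3413)  from 2·(30254,1353) + (15809,707)
…
step 12: (335522, 15005)  from 1·(259205,11592) + (76317,3413)
step 13: (930249, 41602)  from 2·(335522,15005) + (259205,11592)
→ (930249, 41602).  Check: 930249²=865363202001, 500·41602²=865363202000, difference 1.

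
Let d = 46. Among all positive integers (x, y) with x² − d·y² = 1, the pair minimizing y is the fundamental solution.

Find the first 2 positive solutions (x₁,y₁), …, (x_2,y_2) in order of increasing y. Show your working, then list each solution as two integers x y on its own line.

d=46: √d = [6; 1,3,1,1,2,6,2,1,1,3,1,12] (ℓ=12, even), read p_11/q_11
step 0: (6, 1)  from 6·(1,0) + (0,1)
…
step 4: (61, 9)  from 1·(34,5) + (27,4)
…
step 8: (3147, 464)  from 1·(2150,317) + (997,147)
…
step 10: (19038, 2807)  from 3·(5297,781) + (3147,464)
step 11: (24335, 3588)  from 1·(19038,2807) + (5297,781)
(x₁, y₁) = (24335, 3588);  24335² − 46·3588² = 1 ✓
(x_2, y_2) = (24335·24335 + 46·3588·3588, 24335·3588 + 3588·24335) = (1184384449, 174627960)

24335 3588
1184384449 174627960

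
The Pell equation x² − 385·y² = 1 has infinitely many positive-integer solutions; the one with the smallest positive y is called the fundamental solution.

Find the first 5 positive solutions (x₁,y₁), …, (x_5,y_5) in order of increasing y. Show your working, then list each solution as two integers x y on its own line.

95831 4884
18367161121 936077208
3520286834677271 179410429834812
674705215289547953281 34386161802063660336
129315350969305052987065751 6590520543127714837483620

√385 → a₀=19, period (1,1,1,1,1,…,1,1,38); ℓ=16 even so k=15
i=0: a=19 ⇒ p=19, q=1
…
i=2: a=1 ⇒ p=39, q=2
…
i=4: a=1 ⇒ p=98, q=5
…
i=8: a=2 ⇒ p=2021, q=103
i=9: a=1 ⇒ p=2747, q=140
…
i=12: a=1 ⇒ p=23271, q=1186
…
i=14: a=1 ⇒ p=59551, q=3035
i=15: a=1 ⇒ p=95831, q=4884
→ (95831, 4884).  Check: 95831²=9183580561, 385·4884²=9183580560, difference 1.
(x_2, y_2) = (95831·95831 + 385·4884·4884, 95831·4884 + 4884·95831) = (18367161121, 936077208)
(x_3, y_3) = (95831·18367161121 + 385·4884·936077208, 95831·936077208 + 4884·18367161121) = (3520286834677271, 179410429834812)
(x_4, y_4) = (95831·3520286834677271 + 385·4884·179410429834812, 95831·179410429834812 + 4884·3520286834677271) = (674705215289547953281, 34386161802063660336)
(x_5, y_5) = (95831·674705215289547953281 + 385·4884·34386161802063660336, 95831·34386161802063660336 + 4884·674705215289547953281) = (129315350969305052987065751, 6590520543127714837483620)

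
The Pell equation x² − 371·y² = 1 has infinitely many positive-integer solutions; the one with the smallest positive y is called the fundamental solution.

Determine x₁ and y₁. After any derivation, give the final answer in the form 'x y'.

1695 88

√371 = [19; 3,1,4,1,3,38, …], period ℓ=6 (even) → k=5
a_0=19:  p_0=19·1+0=19,  q_0=19·0+1=1
a_1=3:  p_1=3·19+1=58,  q_1=3·1+0=3
…
a_3=4:  p_3=4·77+58=366,  q_3=4·4+3=19
a_4=1:  p_4=1·366+77=443,  q_4=1·19+4=23
a_5=3:  p_5=3·443+366=1695,  q_5=3·23+19=88
→ (1695, 88).  Check: 1695²=2873025, 371·88²=2873024, difference 1.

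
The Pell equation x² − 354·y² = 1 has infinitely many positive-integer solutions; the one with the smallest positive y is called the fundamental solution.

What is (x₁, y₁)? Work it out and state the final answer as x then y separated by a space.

258065 13716

[18; 1,4,2,2,18,2,2,4,1,36] for √354; ℓ=10 ⇒ convergent index 9
k=0  a_k=18  p_k/q_k = 18/1
…
k=7  a_k=2  p_k/q_k = 47771/2539
k=8  a_k=4  p_k/q_k = 210294/11177
k=9  a_k=1  p_k/q_k = 258065/13716
(x₁, y₁) = (258065, 13716);  258065² − 354·13716² = 1 ✓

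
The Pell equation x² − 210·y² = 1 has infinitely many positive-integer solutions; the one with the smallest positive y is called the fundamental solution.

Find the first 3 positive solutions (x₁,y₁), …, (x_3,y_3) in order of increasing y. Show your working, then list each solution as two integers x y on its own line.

d=210: √d = [14; 2,28] (ℓ=2, even), read p_1/q_1
a_0=14:  p_0=14·1+0=14,  q_0=14·0+1=1
a_1=2:  p_1=2·14+1=29,  q_1=2·1+0=2
→ (29, 2).  Check: 29²=841, 210·2²=840, difference 1.
n=2: (29,2)∘(29,2) = (29·29+210·2·2, 29·2+2·29) = (1681,116)
n=3: (1681,116)∘(29,2) = (29·1681+210·2·116, 29·116+2·1681) = (97469,6726)

29 2
1681 116
97469 6726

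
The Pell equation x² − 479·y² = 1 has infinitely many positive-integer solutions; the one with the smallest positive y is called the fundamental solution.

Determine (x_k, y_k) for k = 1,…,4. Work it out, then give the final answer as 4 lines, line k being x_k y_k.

d=479: √d = [21; 1,7,1,3,2,21,2,3,1,7,1,42] (ℓ=12, even), read p_11/q_11
i=0: a=21 ⇒ p=21, q=1
i=1: a=1 ⇒ p=22, q=1
i=2: a=7 ⇒ p=175, q=8
i=3: a=1 ⇒ p=197, q=9
i=4: a=3 ⇒ p=766, q=35
…
i=6: a=21 ⇒ p=37075, q=1694
…
i=9: a=1 ⇒ p=340591, q=15562
i=10: a=7 ⇒ p=2648849, q=121029
i=11: a=1 ⇒ p=2989440, q=136591
(x₁, y₁) = (2989440, 136591);  2989440² − 479·136591² = 1 ✓
(2989440+136591√479)^2 = 17873503027199 + 816661198080√479
(2989440+136591√479)^3 = 106863529779256567680 + 4882719303976413809√479
(2989440+136591√479)^4 = 638924220926583633867571201 + 29193192792157684333155840√479

2989440 136591
17873503027199 816661198080
106863529779256567680 4882719303976413809
638924220926583633867571201 29193192792157684333155840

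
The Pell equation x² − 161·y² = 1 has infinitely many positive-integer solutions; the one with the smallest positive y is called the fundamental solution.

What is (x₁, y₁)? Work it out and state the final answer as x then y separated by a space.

[12; 1,2,4,1,2,1,4,2,1,24] for √161; ℓ=10 ⇒ convergent index 9
i=0: a=12 ⇒ p=12, q=1
i=1: a=1 ⇒ p=13, q=1
…
i=4: a=1 ⇒ p=203, q=16
i=5: a=2 ⇒ p=571, q=45
i=6: a=1 ⇒ p=774, q=61
…
i=8: a=2 ⇒ p=8108, q=639
i=9: a=1 ⇒ p=11775, q=928
→ (11775, 928).  Check: 11775²=138650625, 161·928²=138650624, difference 1.

11775 928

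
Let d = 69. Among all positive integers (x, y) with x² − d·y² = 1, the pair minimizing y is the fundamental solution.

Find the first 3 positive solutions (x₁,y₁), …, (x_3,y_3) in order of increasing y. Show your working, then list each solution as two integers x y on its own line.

√69 = [8; 3,3,1,4,1,3,3,16, …], period ℓ=8 (even) → k=7
k=0  a_k=8  p_k/q_k = 8/1
…
k=3  a_k=1  p_k/q_k = 108/13
…
k=5  a_k=1  p_k/q_k = 623/75
k=6  a_k=3  p_k/q_k = 2384/287
k=7  a_k=3  p_k/q_k = 7775/936
→ (7775, 936).  Check: 7775²=60450625, 69·936²=60450624, difference 1.
(x_2, y_2) = (7775·7775 + 69·936·936, 7775·936 + 936·7775) = (120901249, 14554800)
(x_3, y_3) = (7775·120901249 + 69·936·14554800, 7775·14554800 + 936·120901249) = (1880014414175, 226327139064)

7775 936
120901249 14554800
1880014414175 226327139064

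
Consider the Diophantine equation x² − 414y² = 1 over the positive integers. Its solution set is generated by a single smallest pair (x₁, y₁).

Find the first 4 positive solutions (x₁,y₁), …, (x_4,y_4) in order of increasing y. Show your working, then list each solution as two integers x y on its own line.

[20; 2,1,7,2,7,1,2,40] for √414; ℓ=8 ⇒ convergent index 7
i=0: a=20 ⇒ p=20, q=1
…
i=5: a=7 ⇒ p=7447, q=366
i=6: a=1 ⇒ p=8444, q=415
i=7: a=2 ⇒ p=24335, q=1196
(x₁, y₁) = (24335, 1196);  24335² − 414·1196² = 1 ✓
k=2:  x_2 = 24335·24335+414·1196·1196 = 1184384449,  y_2 = 24335·1196+1196·24335 = 58209320
k=3:  x_3 = 24335·1184384449+414·1196·58209320 = 57643991108495,  y_3 = 24335·58209320+1196·1184384449 = 2833047603204
k=4:  x_4 = 24335·57643991108495+414·1196·2833047603204 = 2805533046066067201,  y_4 = 24335·2833047603204+1196·57643991108495 = 137884426789729360

24335 1196
1184384449 58209320
57643991108495 2833047603204
2805533046066067201 137884426789729360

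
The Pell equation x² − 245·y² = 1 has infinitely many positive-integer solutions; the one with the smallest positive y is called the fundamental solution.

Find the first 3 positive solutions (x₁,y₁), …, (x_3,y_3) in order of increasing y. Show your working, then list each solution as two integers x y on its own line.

√245 → a₀=15, period (1,1,1,7,6,7,1,1,1,30); ℓ=10 even so k=9
k=0  a_k=15  p_k/q_k = 15/1
…
k=3  a_k=1  p_k/q_k = 47/3
k=4  a_k=7  p_k/q_k = 360/23
k=5  a_k=6  p_k/q_k = 2207/141
…
k=8  a_k=1  p_k/q_k = 33825/2161
k=9  a_k=1  p_k/q_k = 51841/3312
fundamental: x₁=51841, y₁=3312  (since 2687489281 − 245·10969344 = 1)
(x_2, y_2) = (51841·51841 + 245·3312·3312, 51841·3312 + 3312·51841) = (5374978561, 343394784)
(x_3, y_3) = (51841·5374978561 + 245·3312·343394784, 51841·343394784 + 3312·5374978561) = (557288527109761, 35603857991376)

51841 3312
5374978561 343394784
557288527109761 35603857991376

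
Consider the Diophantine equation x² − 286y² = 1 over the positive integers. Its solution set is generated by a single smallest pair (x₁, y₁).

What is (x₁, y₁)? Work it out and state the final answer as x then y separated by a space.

√286 → a₀=16, period (1,10,3,3,2,3,3,10,1,32); ℓ=10 even so k=9
step 0: (16, 1)  from 16·(1,0) + (0,1)
step 1: (17, 1)  from 1·(16,1) + (1,0)
step 2: (186, 11)  from 10·(17,1) + (16,1)
step 3: (575, 34)  from 3·(186,11) + (17,1)
…
step 5: (4397, 260)  from 2·(1911,113) + (575,34)
step 6: (15102, 893)  from 3·(4397,260) + (1911,113)
step 7: (49703, 2939)  from 3·(15102,893) + (4397,260)
step 8: (512132, 30283)  from 10·(49703,2939) + (15102,893)
step 9: (561835, 33222)  from 1·(512132,30283) + (49703,2939)
fundamental: x₁=561835, y₁=33222  (since 315658567225 − 286·1103701284 = 1)

561835 33222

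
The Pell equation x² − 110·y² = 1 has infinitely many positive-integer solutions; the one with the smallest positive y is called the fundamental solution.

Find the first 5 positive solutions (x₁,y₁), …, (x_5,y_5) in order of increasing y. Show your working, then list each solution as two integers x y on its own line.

[10; 2,20] for √110; ℓ=2 ⇒ convergent index 1
i=0: a=10 ⇒ p=10, q=1
i=1: a=2 ⇒ p=21, q=2
fundamental: x₁=21, y₁=2  (since 441 − 110·4 = 1)
n=2: (21,2)∘(21,2) = (21·21+110·2·2, 21·2+2·21) = (881,84)
n=3: (881,84)∘(21,2) = (21·881+110·2·84, 21·84+2·881) = (36981,3526)
n=4: (36981,3526)∘(21,2) = (21·36981+110·2·3526, 21·3526+2·36981) = (1552321,148008)
n=5: (1552321,148008)∘(21,2) = (21·1552321+110·2·148008, 21·148008+2·1552321) = (65160501,6212810)

21 2
881 84
36981 3526
1552321 148008
65160501 6212810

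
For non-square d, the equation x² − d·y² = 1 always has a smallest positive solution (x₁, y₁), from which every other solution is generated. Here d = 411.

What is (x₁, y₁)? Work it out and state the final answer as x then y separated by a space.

d=411: √d = [20; 3,1,1,1,19,1,1,1,3,40] (ℓ=10, even), read p_9/q_9
i=0: a=20 ⇒ p=20, q=1
i=1: a=3 ⇒ p=61, q=3
…
i=3: a=1 ⇒ p=142, q=7
…
i=5: a=19 ⇒ p=4379, q=216
…
i=7: a=1 ⇒ p=8981, q=443
i=8: a=1 ⇒ p=13583, q=670
i=9: a=3 ⇒ p=49730, q=2453
→ (49730, 2453).  Check: 49730²=2473072900, 411·2453²=2473072899, difference 1.

49730 2453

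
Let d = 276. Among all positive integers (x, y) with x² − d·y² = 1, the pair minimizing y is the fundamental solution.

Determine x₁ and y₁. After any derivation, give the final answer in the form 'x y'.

[16; 1,1,1,1,2,2,2,1,1,1,1,32] for √276; ℓ=12 ⇒ convergent index 11
a_0=16:  p_0=16·1+0=16,  q_0=16·0+1=1
…
a_3=1:  p_3=1·33+17=50,  q_3=1·2+1=3
…
a_5=2:  p_5=2·83+50=216,  q_5=2·5+3=13
…
a_9=1:  p_9=1·1761+1246=3007,  q_9=1·106+75=181
a_10=1:  p_10=1·3007+1761=4768,  q_10=1·181+106=287
a_11=1:  p_11=1·4768+3007=7775,  q_11=1·287+181=468
→ (7775, 468).  Check: 7775²=60450625, 276·468²=60450624, difference 1.

7775 468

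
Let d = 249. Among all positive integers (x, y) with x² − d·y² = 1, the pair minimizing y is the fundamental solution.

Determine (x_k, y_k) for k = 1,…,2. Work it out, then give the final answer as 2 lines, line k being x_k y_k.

8553815 542076
146335502108449 9273635639880

[15; 1,3,1,1,5,…,3,1,30] for √249; ℓ=16 ⇒ convergent index 15
i=0: a=15 ⇒ p=15, q=1
i=1: a=1 ⇒ p=16, q=1
i=2: a=3 ⇒ p=63, q=4
i=3: a=1 ⇒ p=79, q=5
…
i=5: a=5 ⇒ p=789, q=50
…
i=7: a=3 ⇒ p=3582, q=227
i=8: a=10 ⇒ p=36751, q=2329
i=9: a=3 ⇒ p=113835, q=7214
i=10: a=1 ⇒ p=150586, q=9543
…
i=14: a=3 ⇒ p=6669699, q=422675
i=15: a=1 ⇒ p=8553815, q=542076
(x₁, y₁) = (8553815, 542076);  8553815² − 249·542076² = 1 ✓
n=2: (8553815,542076)∘(8553815,542076) = (8553815·8553815+249·542076·542076, 8553815·542076+542076·8553815) = (146335502108449,9273635639880)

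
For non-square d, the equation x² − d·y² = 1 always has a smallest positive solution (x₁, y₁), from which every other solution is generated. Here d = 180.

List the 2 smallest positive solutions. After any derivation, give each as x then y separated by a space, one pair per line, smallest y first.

161 12
51841 3864

d=180: √d = [13; 2,2,2,26] (ℓ=4, even), read p_3/q_3
step 0: (13, 1)  from 13·(1,0) + (0,1)
step 1: (27, 2)  from 2·(13,1) + (1,0)
step 2: (67, 5)  from 2·(27,2) + (13,1)
step 3: (161, 12)  from 2·(67,5) + (27,2)
→ (161, 12).  Check: 161²=25921, 180·12²=25920, difference 1.
n=2: (161,12)∘(161,12) = (161·161+180·12·12, 161·12+12·161) = (51841,3864)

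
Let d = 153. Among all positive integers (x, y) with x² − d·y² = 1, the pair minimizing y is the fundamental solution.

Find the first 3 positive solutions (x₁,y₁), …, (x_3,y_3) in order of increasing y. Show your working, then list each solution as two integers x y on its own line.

2177 176
9478657 766304
41270070401 3336487440

√153 → a₀=12, period (2,1,2,2,2,1,2,24); ℓ=8 even so k=7
a_0=12:  p_0=12·1+0=12,  q_0=12·0+1=1
a_1=2:  p_1=2·12+1=25,  q_1=2·1+0=2
a_2=1:  p_2=1·25+12=37,  q_2=1·2+1=3
a_3=2:  p_3=2·37+25=99,  q_3=2·3+2=8
a_4=2:  p_4=2·99+37=235,  q_4=2·8+3=19
…
a_6=1:  p_6=1·569+235=804,  q_6=1·46+19=65
a_7=2:  p_7=2·804+569=2177,  q_7=2·65+46=176
(x₁, y₁) = (2177, 176);  2177² − 153·176² = 1 ✓
(2177+176√153)^2 = 9478657 + 766304√153
(2177+176√153)^3 = 41270070401 + 3336487440√153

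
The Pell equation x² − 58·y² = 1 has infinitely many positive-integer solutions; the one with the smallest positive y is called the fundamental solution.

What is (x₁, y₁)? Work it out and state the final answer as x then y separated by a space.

19603 2574

d=58: √d = [7; 1,1,1,1,1,1,14] (ℓ=7, odd), read p_13/q_13
k=0  a_k=7  p_k/q_k = 7/1
k=1  a_k=1  p_k/q_k = 8/1
k=2  a_k=1  p_k/q_k = 15/2
k=3  a_k=1  p_k/q_k = 23/3
k=4  a_k=1  p_k/q_k = 38/5
k=5  a_k=1  p_k/q_k = 61/8
k=6  a_k=1  p_k/q_k = 99/13
k=7  a_k=14  p_k/q_k = 1447/190
k=8  a_k=1  p_k/q_k = 1546/203
…
k=10  a_k=1  p_k/q_k = 4539/596
k=11  a_k=1  p_k/q_k = 7532/989
k=12  a_k=1  p_k/q_k = 12071/1585
k=13  a_k=1  p_k/q_k = 19603/2574
fundamental: x₁=19603, y₁=2574  (since 384277609 − 58·6625476 = 1)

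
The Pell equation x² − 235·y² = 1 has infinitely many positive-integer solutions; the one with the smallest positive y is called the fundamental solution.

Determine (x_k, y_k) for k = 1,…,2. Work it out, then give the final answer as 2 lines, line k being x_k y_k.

46 3
4231 276

√235 → a₀=15, period (3,30); ℓ=2 even so k=1
i=0: a=15 ⇒ p=15, q=1
i=1: a=3 ⇒ p=46, q=3
fundamental: x₁=46, y₁=3  (since 2116 − 235·9 = 1)
(x_2, y_2) = (46·46 + 235·3·3, 46·3 + 3·46) = (4231, 276)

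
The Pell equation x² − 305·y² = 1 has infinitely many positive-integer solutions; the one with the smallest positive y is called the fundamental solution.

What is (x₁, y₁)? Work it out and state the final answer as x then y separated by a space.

√305 = [17; 2,6,2,34, …], period ℓ=4 (even) → k=3
i=0: a=17 ⇒ p=17, q=1
i=1: a=2 ⇒ p=35, q=2
i=2: a=6 ⇒ p=227, q=13
i=3: a=2 ⇒ p=489, q=28
(x₁, y₁) = (489, 28);  489² − 305·28² = 1 ✓

489 28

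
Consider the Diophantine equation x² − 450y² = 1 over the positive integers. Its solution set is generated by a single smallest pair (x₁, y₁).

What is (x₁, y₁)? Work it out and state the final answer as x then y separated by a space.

√450 = [21; 4,1,2,4,2,1,4,42, …], period ℓ=8 (even) → k=7
k=0  a_k=21  p_k/q_k = 21/1
k=1  a_k=4  p_k/q_k = 85/4
k=2  a_k=1  p_k/q_k = 106/5
k=3  a_k=2  p_k/q_k = 297/14
…
k=6  a_k=1  p_k/q_k = 4179/197
k=7  a_k=4  p_k/q_k = 19601/924
(x₁, y₁) = (19601, 924);  19601² − 450·924² = 1 ✓

19601 924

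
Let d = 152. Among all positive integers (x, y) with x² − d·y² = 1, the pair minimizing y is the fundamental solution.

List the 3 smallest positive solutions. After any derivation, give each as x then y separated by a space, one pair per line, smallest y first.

√152 = [12; 3,24, …], period ℓ=2 (even) → k=1
a_0=12:  p_0=12·1+0=12,  q_0=12·0+1=1
a_1=3:  p_1=3·12+1=37,  q_1=3·1+0=3
(x₁, y₁) = (37, 3);  37² − 152·3² = 1 ✓
(x_2, y_2) = (37·37 + 152·3·3, 37·3 + 3·37) = (2737, 222)
(x_3, y_3) = (37·2737 + 152·3·222, 37·222 + 3·2737) = (202501, 16425)

37 3
2737 222
202501 16425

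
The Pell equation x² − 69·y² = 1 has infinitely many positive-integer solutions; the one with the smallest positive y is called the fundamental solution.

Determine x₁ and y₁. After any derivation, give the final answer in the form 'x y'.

7775 936

d=69: √d = [8; 3,3,1,4,1,3,3,16] (ℓ=8, even), read p_7/q_7
a_0=8:  p_0=8·1+0=8,  q_0=8·0+1=1
…
a_2=3:  p_2=3·25+8=83,  q_2=3·3+1=10
…
a_4=4:  p_4=4·108+83=515,  q_4=4·13+10=62
a_5=1:  p_5=1·515+108=623,  q_5=1·62+13=75
a_6=3:  p_6=3·623+515=2384,  q_6=3·75+62=287
a_7=3:  p_7=3·2384+623=7775,  q_7=3·287+75=936
(x₁, y₁) = (7775, 936);  7775² − 69·936² = 1 ✓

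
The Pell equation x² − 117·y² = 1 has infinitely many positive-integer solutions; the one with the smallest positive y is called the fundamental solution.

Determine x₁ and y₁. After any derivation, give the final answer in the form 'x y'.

√117 → a₀=10, period (1,4,2,4,1,20); ℓ=6 even so k=5
i=0: a=10 ⇒ p=10, q=1
…
i=2: a=4 ⇒ p=54, q=5
…
i=4: a=4 ⇒ p=530, q=49
i=5: a=1 ⇒ p=649, q=60
fundamental: x₁=649, y₁=60  (since 421201 − 117·3600 = 1)

649 60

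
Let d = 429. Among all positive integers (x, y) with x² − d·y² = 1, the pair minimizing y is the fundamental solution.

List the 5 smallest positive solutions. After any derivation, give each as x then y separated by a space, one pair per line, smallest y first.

d=429: √d = [20; 1,2,2,9,1,12,1,9,2,2,1,40] (ℓ=12, even), read p_11/q_11
k=0  a_k=20  p_k/q_k = 20/1
…
k=2  a_k=2  p_k/q_k = 62/3
…
k=4  a_k=9  p_k/q_k = 1367/66
…
k=9  a_k=2  p_k/q_k = 438459/21169
k=10  a_k=2  p_k/q_k = 1085636/52415
k=11  a_k=1  p_k/q_k = 1524095/73584
→ (1524095, 73584).  Check: 1524095²=2322865569025, 429·73584²=2322865569024, difference 1.
n=2: (1524095,73584)∘(1524095,73584) = (1524095·1524095+429·73584·73584, 1524095·73584+73584·1524095) = (4645731138049,224298012960)
n=3: (4645731138049,224298012960)∘(1524095,73584) = (1524095·4645731138049+429·73584·224298012960, 1524095·224298012960+73584·4645731138049) = (14161071197688057215,683702960124468816)
n=4: (14161071197688057215,683702960124468816)∘(1524095,73584) = (1524095·14161071197688057215+429·73584·683702960124468816, 1524095·683702960124468816+73584·14161071197688057215) = (43165635614076113391052801,2084056526021580302230080)
n=5: (43165635614076113391052801,2084056526021580302230080)∘(1524095,73584) = (1524095·43165635614076113391052801+429·73584·2084056526021580302230080, 1524095·2084056526021580302230080+73584·43165635614076113391052801) = (131577058822456507006275549422975,6352600262053037158494583086384)

1524095 73584
4645731138049 224298012960
14161071197688057215 683702960124468816
43165635614076113391052801 2084056526021580302230080
131577058822456507006275549422975 6352600262053037158494583086384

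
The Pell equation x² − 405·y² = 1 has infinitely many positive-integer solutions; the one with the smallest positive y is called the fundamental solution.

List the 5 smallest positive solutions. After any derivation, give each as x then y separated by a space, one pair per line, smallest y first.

√405 = [20; 8,40, …], period ℓ=2 (even) → k=1
k=0  a_k=20  p_k/q_k = 20/1
k=1  a_k=8  p_k/q_k = 161/8
→ (161, 8).  Check: 161²=25921, 405·8²=25920, difference 1.
(161+8√405)^2 = 51841 + 2576√405
(161+8√405)^3 = 16692641 + 829464√405
(161+8√405)^4 = 5374978561 + 267084832√405
(161+8√405)^5 = 1730726404001 + 86000486440√405

161 8
51841 2576
16692641 829464
5374978561 267084832
1730726404001 86000486440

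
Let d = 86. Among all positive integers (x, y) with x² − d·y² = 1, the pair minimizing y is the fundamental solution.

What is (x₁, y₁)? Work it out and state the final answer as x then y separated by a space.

d=86: √d = [9; 3,1,1,1,8,1,1,1,3,18] (ℓ=10, even), read p_9/q_9
k=0  a_k=9  p_k/q_k = 9/1
…
k=2  a_k=1  p_k/q_k = 37/4
…
k=7  a_k=1  p_k/q_k = 1864/201
k=8  a_k=1  p_k/q_k = 2847/307
k=9  a_k=3  p_k/q_k = 10405/1122
fundamental: x₁=10405, y₁=1122  (since 108264025 − 86·1258884 = 1)

10405 1122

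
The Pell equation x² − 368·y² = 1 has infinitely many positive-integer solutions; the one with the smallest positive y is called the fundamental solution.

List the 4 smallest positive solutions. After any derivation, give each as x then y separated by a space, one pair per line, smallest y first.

√368 = [19; 5,2,5,38, …], period ℓ=4 (even) → k=3
k=0  a_k=19  p_k/q_k = 19/1
k=1  a_k=5  p_k/q_k = 96/5
k=2  a_k=2  p_k/q_k = 211/11
k=3  a_k=5  p_k/q_k = 1151/60
(x₁, y₁) = (1151, 60);  1151² − 368·60² = 1 ✓
n=2: (1151,60)∘(1151,60) = (1151·1151+368·60·60, 1151·60+60·1151) = (2649601,138120)
n=3: (2649601,138120)∘(1151,60) = (1151·2649601+368·60·138120, 1151·138120+60·2649601) = (6099380351,317952180)
n=4: (6099380351,317952180)∘(1151,60) = (1151·6099380351+368·60·317952180, 1151·317952180+60·6099380351) = (14040770918401,731925780240)

1151 60
2649601 138120
6099380351 317952180
14040770918401 731925780240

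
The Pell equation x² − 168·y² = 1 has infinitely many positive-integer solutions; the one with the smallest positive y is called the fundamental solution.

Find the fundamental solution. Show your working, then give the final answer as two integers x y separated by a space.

√168 → a₀=12, period (1,24); ℓ=2 even so k=1
step 0: (12, 1)  from 12·(1,0) + (0,1)
step 1: (13, 1)  from 1·(12,1) + (1,0)
fundamental: x₁=13, y₁=1  (since 169 − 168·1 = 1)

13 1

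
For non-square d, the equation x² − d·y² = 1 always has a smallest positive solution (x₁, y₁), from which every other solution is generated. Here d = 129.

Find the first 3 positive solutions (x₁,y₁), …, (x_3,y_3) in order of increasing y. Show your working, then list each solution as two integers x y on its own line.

16855 1484
568182049 50025640
19153416854935 1686364322916

√129 → a₀=11, period (2,1,3,1,6,1,3,1,2,22); ℓ=10 even so k=9
k=0  a_k=11  p_k/q_k = 11/1
k=1  a_k=2  p_k/q_k = 23/2
k=2  a_k=1  p_k/q_k = 34/3
k=3  a_k=3  p_k/q_k = 125/11
k=4  a_k=1  p_k/q_k = 159/14
k=5  a_k=6  p_k/q_k = 1079/95
…
k=7  a_k=3  p_k/q_k = 4793/422
k=8  a_k=1  p_k/q_k = 6031/531
k=9  a_k=2  p_k/q_k = 16855/1484
fundamental: x₁=16855, y₁=1484  (since 284091025 − 129·2202256 = 1)
(16855+1484√129)^2 = 568182049 + 50025640√129
(16855+1484√129)^3 = 19153416854935 + 1686364322916√129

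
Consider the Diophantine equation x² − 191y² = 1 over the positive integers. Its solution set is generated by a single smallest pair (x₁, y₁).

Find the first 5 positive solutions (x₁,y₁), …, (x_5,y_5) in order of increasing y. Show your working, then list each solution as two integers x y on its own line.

8994000 650783
161784071999999 11706284604000
2910171887135973018000 210572647456751349217
52348171905801720863712000001 3787780782452031563430792000
941638916241558444724564320044970000 68134600714746933190345629744650783

d=191: √d = [13; 1,4,1,1,3,…,4,1,26] (ℓ=16, even), read p_15/q_15
step 0: (13, 1)  from 13·(1,0) + (0,1)
…
step 3: (83, 6)  from 1·(69,5) + (14,1)
step 4: (152, 11)  from 1·(83,6) + (69,5)
…
step 8: (40217, 2910)  from 13·(2999,217) + (1230,89)
…
step 11: (704682, 50989)  from 3·(207083,14984) + (83433,6037)
step 12: (911765, 65973)  from 1·(704682,50989) + (207083,14984)
step 13: (1616447, 116962)  from 1·(911765,65973) + (704682,50989)
step 14: (7377553, 533821)  from 4·(1616447,116962) + (911765,65973)
step 15: (8994000, 650783)  from 1·(7377553,533821) + (1616447,116962)
(x₁, y₁) = (8994000, 650783);  8994000² − 191·650783² = 1 ✓
n=2: (8994000,650783)∘(8994000,650783) = (8994000·8994000+191·650783·650783, 8994000·650783+650783·8994000) = (161784071999999,11706284604000)
n=3: (161784071999999,11706284604000)∘(8994000,650783) = (8994000·161784071999999+191·650783·11706284604000, 8994000·11706284604000+650783·161784071999999) = (2910171887135973018000,210572647456751349217)
n=4: (2910171887135973018000,210572647456751349217)∘(8994000,650783) = (8994000·2910171887135973018000+191·650783·210572647456751349217, 8994000·210572647456751349217+650783·2910171887135973018000) = (52348171905801720863712000001,3787780782452031563430792000)
n=5: (52348171905801720863712000001,3787780782452031563430792000)∘(8994000,650783) = (8994000·52348171905801720863712000001+191·650783·3787780782452031563430792000, 8994000·3787780782452031563430792000+650783·52348171905801720863712000001) = (941638916241558444724564320044970000,68134600714746933190345629744650783)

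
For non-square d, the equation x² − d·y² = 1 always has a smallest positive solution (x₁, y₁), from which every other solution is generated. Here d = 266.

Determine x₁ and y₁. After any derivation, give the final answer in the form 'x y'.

d=266: √d = [16; 3,4,3,32] (ℓ=4, even), read p_3/q_3
i=0: a=16 ⇒ p=16, q=1
i=1: a=3 ⇒ p=49, q=3
i=2: a=4 ⇒ p=212, q=13
i=3: a=3 ⇒ p=685, q=42
(x₁, y₁) = (685, 42);  685² − 266·42² = 1 ✓

685 42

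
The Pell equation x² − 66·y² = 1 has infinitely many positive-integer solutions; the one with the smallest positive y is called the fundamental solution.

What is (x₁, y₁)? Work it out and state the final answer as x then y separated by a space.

65 8

√66 → a₀=8, period (8,16); ℓ=2 even so k=1
a_0=8:  p_0=8·1+0=8,  q_0=8·0+1=1
a_1=8:  p_1=8·8+1=65,  q_1=8·1+0=8
→ (65, 8).  Check: 65²=4225, 66·8²=4224, difference 1.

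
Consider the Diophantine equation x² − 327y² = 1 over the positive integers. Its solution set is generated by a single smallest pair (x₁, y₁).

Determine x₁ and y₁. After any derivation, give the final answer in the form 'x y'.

√327 = [18; 12,36, …], period ℓ=2 (even) → k=1
a_0=18:  p_0=18·1+0=18,  q_0=18·0+1=1
a_1=12:  p_1=12·18+1=217,  q_1=12·1+0=12
fundamental: x₁=217, y₁=12  (since 47089 − 327·144 = 1)

217 12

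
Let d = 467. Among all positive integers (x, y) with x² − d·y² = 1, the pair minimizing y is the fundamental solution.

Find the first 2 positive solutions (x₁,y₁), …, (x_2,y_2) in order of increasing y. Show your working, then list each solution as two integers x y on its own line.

√467 → a₀=21, period (1,1,1,1,3,…,1,1,42); ℓ=14 even so k=13
k=0  a_k=21  p_k/q_k = 21/1
…
k=2  a_k=1  p_k/q_k = 43/2
…
k=4  a_k=1  p_k/q_k = 108/5
k=5  a_k=3  p_k/q_k = 389/18
…
k=8  a_k=3  p_k/q_k = 82767/3830
…
k=11  a_k=1  p_k/q_k = 633697/29324
k=12  a_k=1  p_k/q_k = 991929/45901
k=13  a_k=1  p_k/q_k = 1625626/75225
fundamental: x₁=1625626, y₁=75225  (since 2642659891876 − 467·5658800625 = 1)
(1625626+75225√467)^2 = 5285319783751 + 244575431700√467

1625626 75225
5285319783751 244575431700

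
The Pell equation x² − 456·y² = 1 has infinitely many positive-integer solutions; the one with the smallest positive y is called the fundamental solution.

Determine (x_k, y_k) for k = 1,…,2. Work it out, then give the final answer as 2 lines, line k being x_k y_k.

√456 → a₀=21, period (2,1,4,1,2,42); ℓ=6 even so k=5
a_0=21:  p_0=21·1+0=21,  q_0=21·0+1=1
a_1=2:  p_1=2·21+1=43,  q_1=2·1+0=2
a_2=1:  p_2=1·43+21=64,  q_2=1·2+1=3
a_3=4:  p_3=4·64+43=299,  q_3=4·3+2=14
a_4=1:  p_4=1·299+64=363,  q_4=1·14+3=17
a_5=2:  p_5=2·363+299=1025,  q_5=2·17+14=48
(x₁, y₁) = (1025, 48);  1025² − 456·48² = 1 ✓
(x_2, y_2) = (1025·1025 + 456·48·48, 1025·48 + 48·1025) = (2101249, 98400)

1025 48
2101249 98400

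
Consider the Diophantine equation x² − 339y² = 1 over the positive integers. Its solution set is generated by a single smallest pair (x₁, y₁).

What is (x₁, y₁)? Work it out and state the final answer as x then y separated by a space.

[18; 2,2,2,1,17,1,2,2,2,36] for √339; ℓ=10 ⇒ convergent index 9
step 0: (18, 1)  from 18·(1,0) + (0,1)
step 1: (37, 2)  from 2·(18,1) + (1,0)
step 2: (92, 5)  from 2·(37,2) + (18,1)
…
step 7: (17252, 937)  from 2·(5855,318) + (5542,301)
step 8: (40359, 2192)  from 2·(17252,937) + (5855,318)
step 9: (97970, 5321)  from 2·(40359,2192) + (17252,937)
(x₁, y₁) = (97970, 5321);  97970² − 339·5321² = 1 ✓

97970 5321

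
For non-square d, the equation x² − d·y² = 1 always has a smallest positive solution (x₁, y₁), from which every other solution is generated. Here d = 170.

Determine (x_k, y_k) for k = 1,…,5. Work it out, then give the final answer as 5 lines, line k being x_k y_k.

d=170: √d = [13; 26] (ℓ=1, odd), read p_1/q_1
step 0: (13, 1)  from 13·(1,0) + (0,1)
step 1: (339, 26)  from 26·(13,1) + (1,0)
→ (339, 26).  Check: 339²=114921, 170·26²=114920, difference 1.
(x_2, y_2) = (339·339 + 170·26·26, 339·26 + 26·339) = (229841, 17628)
(x_3, y_3) = (339·229841 + 170·26·17628, 339·17628 + 26·229841) = (155831859, 11951758)
(x_4, y_4) = (339·155831859 + 170·26·11951758, 339·11951758 + 26·155831859) = (105653770561, 8103274296)
(x_5, y_5) = (339·105653770561 + 170·26·8103274296, 339·8103274296 + 26·105653770561) = (71633100608499, 5494008020930)

339 26
229841 17628
155831859 11951758
105653770561 8103274296
71633100608499 5494008020930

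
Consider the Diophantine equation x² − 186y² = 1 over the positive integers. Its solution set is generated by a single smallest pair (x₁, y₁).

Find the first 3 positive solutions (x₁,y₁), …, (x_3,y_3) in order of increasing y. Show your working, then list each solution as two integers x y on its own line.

7501 550
112530001 8251100
1688175067501 123783001650

[13; 1,1,1,3,4,3,1,1,1,26] for √186; ℓ=10 ⇒ convergent index 9
step 0: (13, 1)  from 13·(1,0) + (0,1)
step 1: (14, 1)  from 1·(13,1) + (1,0)
step 2: (27, 2)  from 1·(14,1) + (13,1)
…
step 4: (150, 11)  from 3·(41,3) + (27,2)
step 5: (641, 47)  from 4·(150,11) + (41,3)
step 6: (2073, 152)  from 3·(641,47) + (150,11)
step 7: (2714, 199)  from 1·(2073,152) + (641,47)
step 8: (4787, 351)  from 1·(2714,199) + (2073,152)
step 9: (7501, 550)  from 1·(4787,351) + (2714,199)
(x₁, y₁) = (7501, 550);  7501² − 186·550² = 1 ✓
k=2:  x_2 = 7501·7501+186·550·550 = 112530001,  y_2 = 7501·550+550·7501 = 8251100
k=3:  x_3 = 7501·112530001+186·550·8251100 = 1688175067501,  y_3 = 7501·8251100+550·112530001 = 123783001650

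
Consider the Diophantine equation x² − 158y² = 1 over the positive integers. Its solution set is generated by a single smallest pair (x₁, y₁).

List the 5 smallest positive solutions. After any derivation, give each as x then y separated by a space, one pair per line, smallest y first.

7743 616
119908097 9539376
1856896782399 147726776120
28755903452322817 2287696845454944
445313919005774361663 35427273200988486664

[12; 1,1,3,12,3,1,1,24] for √158; ℓ=8 ⇒ convergent index 7
a_0=12:  p_0=12·1+0=12,  q_0=12·0+1=1
a_1=1:  p_1=1·12+1=13,  q_1=1·1+0=1
a_2=1:  p_2=1·13+12=25,  q_2=1·1+1=2
…
a_4=12:  p_4=12·88+25=1081,  q_4=12·7+2=86
a_5=3:  p_5=3·1081+88=3331,  q_5=3·86+7=265
a_6=1:  p_6=1·3331+1081=4412,  q_6=1·265+86=351
a_7=1:  p_7=1·4412+3331=7743,  q_7=1·351+265=616
fundamental: x₁=7743, y₁=616  (since 59954049 − 158·379456 = 1)
(x_2, y_2) = (7743·7743 + 158·616·616, 7743·616 + 616·7743) = (119908097, 9539376)
(x_3, y_3) = (7743·119908097 + 158·616·9539376, 7743·9539376 + 616·119908097) = (1856896782399, 147726776120)
(x_4, y_4) = (7743·1856896782399 + 158·616·147726776120, 7743·147726776120 + 616·1856896782399) = (28755903452322817, 2287696845454944)
(x_5, y_5) = (7743·28755903452322817 + 158·616·2287696845454944, 7743·2287696845454944 + 616·28755903452322817) = (445313919005774361663, 35427273200988486664)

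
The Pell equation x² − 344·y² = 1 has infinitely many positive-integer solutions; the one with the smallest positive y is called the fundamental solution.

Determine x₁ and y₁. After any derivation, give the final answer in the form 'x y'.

√344 → a₀=18, period (1,1,4,1,3,1,4,1,1,36); ℓ=10 even so k=9
k=0  a_k=18  p_k/q_k = 18/1
k=1  a_k=1  p_k/q_k = 19/1
k=2  a_k=1  p_k/q_k = 37/2
…
k=5  a_k=3  p_k/q_k = 779/42
k=6  a_k=1  p_k/q_k = 983/53
k=7  a_k=4  p_k/q_k = 4711/254
k=8  a_k=1  p_k/q_k = 5694/307
k=9  a_k=1  p_k/q_k = 10405/561
(x₁, y₁) = (10405, 561);  10405² − 344·561² = 1 ✓

10405 561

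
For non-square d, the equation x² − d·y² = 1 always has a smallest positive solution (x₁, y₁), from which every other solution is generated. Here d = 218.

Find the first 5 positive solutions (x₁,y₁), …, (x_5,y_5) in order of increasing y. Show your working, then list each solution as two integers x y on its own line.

126003 8534
31753512017 2150619204
8002075549230099 541968943114690
2016571050827526816577 136579425476409948936
508188004226839647389073363 34418834696066196648450926

d=218: √d = [14; 1,3,3,1,28] (ℓ=5, odd), read p_9/q_9
i=0: a=14 ⇒ p=14, q=1
…
i=2: a=3 ⇒ p=59, q=4
i=3: a=3 ⇒ p=192, q=13
i=4: a=1 ⇒ p=251, q=17
i=5: a=28 ⇒ p=7220, q=489
…
i=7: a=3 ⇒ p=29633, q=2007
i=8: a=3 ⇒ p=96370, q=6527
i=9: a=1 ⇒ p=126003, q=8534
→ (126003, 8534).  Check: 126003²=15876756009, 218·8534²=15876756008, difference 1.
n=2: (126003,8534)∘(126003,8534) = (126003·126003+218·8534·8534, 126003·8534+8534·126003) = (31753512017,2150619204)
n=3: (31753512017,2150619204)∘(126003,8534) = (126003·31753512017+218·8534·2150619204, 126003·2150619204+8534·31753512017) = (8002075549230099,541968943114690)
n=4: (8002075549230099,541968943114690)∘(126003,8534) = (126003·8002075549230099+218·8534·541968943114690, 126003·541968943114690+8534·8002075549230099) = (2016571050827526816577,136579425476409948936)
n=5: (2016571050827526816577,136579425476409948936)∘(126003,8534) = (126003·2016571050827526816577+218·8534·136579425476409948936, 126003·136579425476409948936+8534·2016571050827526816577) = (508188004226839647389073363,34418834696066196648450926)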